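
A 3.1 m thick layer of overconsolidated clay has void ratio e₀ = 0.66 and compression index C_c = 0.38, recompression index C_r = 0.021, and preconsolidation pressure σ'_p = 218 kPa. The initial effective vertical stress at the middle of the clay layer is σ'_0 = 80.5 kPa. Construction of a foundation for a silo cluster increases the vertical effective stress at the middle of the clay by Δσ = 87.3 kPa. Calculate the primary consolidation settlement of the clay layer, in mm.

S_c ≈ 12.5 mm

Final effective stress: σ'_f = 80.5 + 87.3 = 167.8 kPa.
σ'_f = 167.8 ≤ σ'_p = 218 kPa, so the clay remains overconsolidated and only the recompression index applies:
S_c = C_r·H/(1+e₀)·log₁₀(σ'_f/σ'_0) = 0.021×3.1/1.66×log₁₀(167.8/80.5)
    = 0.039218 × 0.319 = 0.01251 m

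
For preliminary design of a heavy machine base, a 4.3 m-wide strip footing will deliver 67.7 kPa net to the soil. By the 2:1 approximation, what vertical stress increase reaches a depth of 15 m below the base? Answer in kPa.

Δσ_z ≈ 15.1 kPa

By the 2:1 method the load spreads at 1 horizontal : 2 vertical, so at depth z the loaded area has grown by z in each plan dimension:
Δσ = qB/(B+z) = 67.7×4.3/(4.3+15) = 15.083 kPa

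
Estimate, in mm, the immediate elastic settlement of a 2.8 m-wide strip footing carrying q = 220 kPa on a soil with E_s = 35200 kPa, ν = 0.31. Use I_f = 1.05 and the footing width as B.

S_e ≈ 16.6 mm

Immediate (elastic) settlement: S_e = q·B·(1−ν²)/E_s · I_f.
S_e = 220 × 2.8 × (1 − 0.31²) / 35200 × 1.05
    = 220 × 2.8 × 0.9039 / 35200 × 1.05
    = 0.01661 m = 16.61 mm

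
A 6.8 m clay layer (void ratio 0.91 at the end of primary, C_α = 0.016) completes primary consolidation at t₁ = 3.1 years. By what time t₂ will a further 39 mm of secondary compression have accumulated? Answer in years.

t₂ ≈ 15 years

S_s = C_α·H/(1+e_p)·log₁₀(t₂/t₁) ⇒ log₁₀(t₂/t₁) = S_s·(1+e_p)/(C_α·H).
log₁₀(t₂/t₁) = 0.039 × (1+0.91) / (0.016×6.8) = 0.6847
t₂ = t₁ × 10^0.6847 = 3.1 × 4.838 = 15 years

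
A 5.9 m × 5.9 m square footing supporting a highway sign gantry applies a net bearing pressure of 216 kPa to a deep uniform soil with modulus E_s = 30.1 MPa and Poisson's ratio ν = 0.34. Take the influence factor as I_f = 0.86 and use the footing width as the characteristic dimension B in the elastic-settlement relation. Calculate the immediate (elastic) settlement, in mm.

Immediate (elastic) settlement: S_e = q·B·(1−ν²)/E_s · I_f.
E_s = 30.1 MPa = 30100 kPa.
S_e = 216 × 5.9 × (1 − 0.34²) / 30100 × 0.86
    = 216 × 5.9 × 0.8844 / 30100 × 0.86
    = 0.0322 m = 32.2 mm

S_e ≈ 32.2 mm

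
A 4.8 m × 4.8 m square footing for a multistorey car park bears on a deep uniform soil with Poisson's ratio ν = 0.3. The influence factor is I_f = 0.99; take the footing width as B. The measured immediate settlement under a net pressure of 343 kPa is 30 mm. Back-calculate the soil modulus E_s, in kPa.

E_s ≈ 49400 kPa

S_e = q·B·(1−ν²)/E_s · I_f  ⇒  E_s = q·B·(1−ν²)·I_f / S_e.
E_s = 343 × 4.8 × 0.91 × 0.99 / 0.03 = 49440 kPa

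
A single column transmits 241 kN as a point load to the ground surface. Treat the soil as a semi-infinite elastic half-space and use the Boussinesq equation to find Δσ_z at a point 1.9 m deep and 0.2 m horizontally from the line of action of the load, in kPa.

Boussinesq vertical stress below a point load on an elastic half-space:
Δσ_z = 3P/(2πz²) · [1 + (r/z)²]^(−5/2)
r/z = 0.2/1.9 = 0.10526; [1+(r/z)²]^(−5/2) = 0.97283.
Δσ_z = 3×241/(2π×1.9²) × 0.97283 = 31.875 × 0.97283 = 31.01 kPa

Δσ_z ≈ 31 kPa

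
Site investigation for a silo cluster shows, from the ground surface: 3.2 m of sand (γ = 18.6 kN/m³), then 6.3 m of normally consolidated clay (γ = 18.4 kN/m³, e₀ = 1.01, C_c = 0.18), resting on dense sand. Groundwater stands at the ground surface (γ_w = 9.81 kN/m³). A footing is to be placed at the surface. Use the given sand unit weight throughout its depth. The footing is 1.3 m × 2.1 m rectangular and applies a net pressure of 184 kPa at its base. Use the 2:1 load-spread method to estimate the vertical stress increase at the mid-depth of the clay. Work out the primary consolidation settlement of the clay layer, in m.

Mid-depth of clay below the ground surface: z = 3.2 + 6.3/2 = 6.35 m.
Total vertical stress at mid-clay: σ_v = 18.6×3.2 + 18.4×3.15 = 117.48 kPa.
Pore pressure: u = 9.81×(6.35 − 0) = 62.294 kPa.
Initial effective stress: σ'_0 = σ_v − u = 117.48 − 62.294 = 55.186 kPa.
Stress increase at mid-clay by the 2:1 spreading method:
Δσ = qBL/((B+z)(L+z)) = 184×1.3×2.1/((1.3+6.35)(2.1+6.35)) = 7.7707 kPa
Final effective stress: σ'_f = σ'_0 + Δσ = 55.186 + 7.7707 = 62.957 kPa.
Normally consolidated clay, so the full stress increment lies on the virgin compression line:
S_c = C_c·H/(1+e₀)·log₁₀(σ'_f/σ'_0) = 0.18×6.3/(1+1.01)×log₁₀(62.957/55.186)
    = 0.56418 × 0.057215 = 0.03228 m

S_c ≈ 0.0323 m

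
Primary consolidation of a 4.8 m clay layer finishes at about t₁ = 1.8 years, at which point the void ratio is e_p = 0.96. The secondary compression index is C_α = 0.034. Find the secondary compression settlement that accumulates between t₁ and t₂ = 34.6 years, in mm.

S_s ≈ 107 mm

Secondary compression: S_s = C_α·H/(1+e_p)·log₁₀(t₂/t₁)
S_s = 0.034×4.8/(1+0.96)×log₁₀(34.6/1.8)
    = 0.08327 × 1.284 = 0.1069 m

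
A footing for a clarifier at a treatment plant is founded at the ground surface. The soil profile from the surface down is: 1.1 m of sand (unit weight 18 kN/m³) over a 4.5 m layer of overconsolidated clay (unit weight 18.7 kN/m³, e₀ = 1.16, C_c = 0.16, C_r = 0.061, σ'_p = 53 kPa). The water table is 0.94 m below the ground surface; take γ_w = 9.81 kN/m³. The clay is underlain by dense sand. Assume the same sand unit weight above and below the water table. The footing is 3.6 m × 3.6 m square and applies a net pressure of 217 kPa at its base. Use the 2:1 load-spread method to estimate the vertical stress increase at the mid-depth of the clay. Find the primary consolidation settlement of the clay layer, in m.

Mid-depth of clay below the ground surface: z = 1.1 + 4.5/2 = 3.35 m.
Total vertical stress at mid-clay: σ_v = 18×1.1 + 18.7×2.25 = 61.875 kPa.
Pore pressure: u = 9.81×(3.35 − 0.94) = 23.642 kPa.
Initial effective stress: σ'_0 = σ_v − u = 61.875 − 23.642 = 38.233 kPa.
Stress increase at mid-clay by the 2:1 spreading method:
Δσ = qBL/((B+z)(L+z)) = 217×3.6×3.6/((3.6+3.35)(3.6+3.35)) = 58.223 kPa
Final effective stress: σ'_f = 38.233 + 58.223 = 96.456 kPa.
σ'_f = 96.456 > σ'_p = 53 kPa, so the stress path crosses the preconsolidation pressure — recompression up to σ'_p, then virgin compression beyond:
S_c = H/(1+e₀)·[C_r·log₁₀(σ'_p/σ'_0) + C_c·log₁₀(σ'_f/σ'_p)]
    = 4.5/2.16 × [0.061×log₁₀(53/38.233) + 0.16×log₁₀(96.456/53)]
    = 2.0833 × [0.0086521 + 0.041609] = 0.1047 m

S_c ≈ 0.105 m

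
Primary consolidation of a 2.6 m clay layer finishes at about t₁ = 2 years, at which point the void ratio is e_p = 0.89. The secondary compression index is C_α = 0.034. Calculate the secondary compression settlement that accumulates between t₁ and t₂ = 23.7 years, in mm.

Secondary compression: S_s = C_α·H/(1+e_p)·log₁₀(t₂/t₁)
S_s = 0.034×2.6/(1+0.89)×log₁₀(23.7/2)
    = 0.04677 × 1.074 = 0.05022 m

S_s ≈ 50.2 mm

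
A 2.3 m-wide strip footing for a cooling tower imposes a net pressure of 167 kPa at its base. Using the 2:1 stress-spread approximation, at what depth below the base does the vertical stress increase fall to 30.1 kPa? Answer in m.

z ≈ 10.5 m

2:1 spreading — at depth z the loaded area has grown by z in each plan dimension:
qB/(B+z) = Δσ_z ⇒ z = qB/Δσ_z − B = 167×2.3/30.1 − 2.3 = 10.46 m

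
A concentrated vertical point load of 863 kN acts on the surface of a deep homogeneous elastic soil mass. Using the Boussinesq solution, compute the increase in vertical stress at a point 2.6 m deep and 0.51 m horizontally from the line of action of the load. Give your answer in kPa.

Boussinesq vertical stress below a point load on an elastic half-space:
Δσ_z = 3P/(2πz²) · [1 + (r/z)²]^(−5/2)
r/z = 0.51/2.6 = 0.19615; [1+(r/z)²]^(−5/2) = 0.90993.
Δσ_z = 3×863/(2π×2.6²) × 0.90993 = 60.954 × 0.90993 = 55.46 kPa

Δσ_z ≈ 55.5 kPa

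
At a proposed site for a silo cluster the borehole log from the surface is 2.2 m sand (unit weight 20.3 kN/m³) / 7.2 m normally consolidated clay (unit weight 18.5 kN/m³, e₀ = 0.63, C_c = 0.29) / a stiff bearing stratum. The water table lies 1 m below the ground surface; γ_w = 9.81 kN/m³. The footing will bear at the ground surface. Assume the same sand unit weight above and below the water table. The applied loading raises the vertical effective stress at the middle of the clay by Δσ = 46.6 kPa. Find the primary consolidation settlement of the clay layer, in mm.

S_c ≈ 304 mm

Mid-depth of clay below the ground surface: z = 2.2 + 7.2/2 = 5.8 m.
Total vertical stress at mid-clay: σ_v = 20.3×2.2 + 18.5×3.6 = 111.26 kPa.
Pore pressure: u = 9.81×(5.8 − 1) = 47.088 kPa.
Initial effective stress: σ'_0 = σ_v − u = 111.26 − 47.088 = 64.172 kPa.
Final effective stress: σ'_f = σ'_0 + Δσ = 64.172 + 46.6 = 110.77 kPa.
Normally consolidated clay, so the full stress increment lies on the virgin compression line:
S_c = C_c·H/(1+e₀)·log₁₀(σ'_f/σ'_0) = 0.29×7.2/(1+0.63)×log₁₀(110.77/64.172)
    = 1.281 × 0.23708 = 0.3037 m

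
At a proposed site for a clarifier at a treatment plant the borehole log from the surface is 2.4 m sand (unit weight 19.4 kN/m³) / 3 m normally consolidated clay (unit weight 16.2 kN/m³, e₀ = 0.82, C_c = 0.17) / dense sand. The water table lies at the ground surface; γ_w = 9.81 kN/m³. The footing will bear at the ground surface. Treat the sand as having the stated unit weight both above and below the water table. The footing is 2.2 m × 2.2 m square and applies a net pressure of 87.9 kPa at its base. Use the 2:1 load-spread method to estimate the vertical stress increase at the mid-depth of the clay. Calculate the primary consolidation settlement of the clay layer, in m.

S_c ≈ 0.0366 m

Mid-depth of clay below the ground surface: z = 2.4 + 3/2 = 3.9 m.
Total vertical stress at mid-clay: σ_v = 19.4×2.4 + 16.2×1.5 = 70.86 kPa.
Pore pressure: u = 9.81×(3.9 − 0) = 38.259 kPa.
Initial effective stress: σ'_0 = σ_v − u = 70.86 − 38.259 = 32.601 kPa.
Stress increase at mid-clay by the 2:1 spreading method:
Δσ = qBL/((B+z)(L+z)) = 87.9×2.2×2.2/((2.2+3.9)(2.2+3.9)) = 11.433 kPa
Final effective stress: σ'_f = σ'_0 + Δσ = 32.601 + 11.433 = 44.034 kPa.
Normally consolidated clay, so the full stress increment lies on the virgin compression line:
S_c = C_c·H/(1+e₀)·log₁₀(σ'_f/σ'_0) = 0.17×3/(1+0.82)×log₁₀(44.034/32.601)
    = 0.28022 × 0.13056 = 0.03659 m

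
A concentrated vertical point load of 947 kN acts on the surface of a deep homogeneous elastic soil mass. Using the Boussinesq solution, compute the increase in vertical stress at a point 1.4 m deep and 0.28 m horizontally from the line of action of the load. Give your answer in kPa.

Boussinesq vertical stress below a point load on an elastic half-space:
Δσ_z = 3P/(2πz²) · [1 + (r/z)²]^(−5/2)
r/z = 0.28/1.4 = 0.2; [1+(r/z)²]^(−5/2) = 0.9066.
Δσ_z = 3×947/(2π×1.4²) × 0.9066 = 230.69 × 0.9066 = 209.1 kPa

Δσ_z ≈ 209 kPa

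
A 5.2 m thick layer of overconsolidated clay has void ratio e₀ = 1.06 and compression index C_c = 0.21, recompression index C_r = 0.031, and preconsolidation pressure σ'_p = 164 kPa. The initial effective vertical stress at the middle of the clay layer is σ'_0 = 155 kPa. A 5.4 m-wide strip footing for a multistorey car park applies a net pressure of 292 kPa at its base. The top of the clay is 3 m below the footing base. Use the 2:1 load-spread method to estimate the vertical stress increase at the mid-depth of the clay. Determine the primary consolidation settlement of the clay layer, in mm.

Mid-depth of clay below the footing base: z = 3 + 5.2/2 = 5.6 m.
Stress increase at mid-clay by the 2:1 spreading method:
Δσ = qB/(B+z) = 292×5.4/(5.4+5.6) = 143.35 kPa
Final effective stress: σ'_f = 155 + 143.35 = 298.35 kPa.
σ'_f = 298.35 > σ'_p = 164 kPa, so the stress path crosses the preconsolidation pressure — recompression up to σ'_p, then virgin compression beyond:
S_c = H/(1+e₀)·[C_r·log₁₀(σ'_p/σ'_0) + C_c·log₁₀(σ'_f/σ'_p)]
    = 5.2/2.06 × [0.031×log₁₀(164/155) + 0.21×log₁₀(298.35/164)]
    = 2.5243 × [0.00075988 + 0.054575] = 0.1397 m

S_c ≈ 140 mm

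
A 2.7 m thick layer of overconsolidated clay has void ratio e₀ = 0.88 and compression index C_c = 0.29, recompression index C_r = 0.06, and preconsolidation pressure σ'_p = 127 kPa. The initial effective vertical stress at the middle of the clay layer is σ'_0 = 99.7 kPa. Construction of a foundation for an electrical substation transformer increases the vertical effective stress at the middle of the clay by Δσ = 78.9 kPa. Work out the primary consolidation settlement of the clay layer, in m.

Final effective stress: σ'_f = 99.7 + 78.9 = 178.6 kPa.
σ'_f = 178.6 > σ'_p = 127 kPa, so the stress path crosses the preconsolidation pressure — recompression up to σ'_p, then virgin compression beyond:
S_c = H/(1+e₀)·[C_r·log₁₀(σ'_p/σ'_0) + C_c·log₁₀(σ'_f/σ'_p)]
    = 2.7/1.88 × [0.06×log₁₀(127/99.7) + 0.29×log₁₀(178.6/127)]
    = 1.4362 × [0.0063065 + 0.042943] = 0.07073 m

S_c ≈ 0.0707 m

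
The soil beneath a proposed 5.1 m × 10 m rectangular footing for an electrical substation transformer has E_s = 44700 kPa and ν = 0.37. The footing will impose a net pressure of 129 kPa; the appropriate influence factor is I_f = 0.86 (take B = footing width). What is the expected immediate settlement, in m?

S_e ≈ 0.0109 m

Immediate (elastic) settlement: S_e = q·B·(1−ν²)/E_s · I_f.
S_e = 129 × 5.1 × (1 − 0.37²) / 44700 × 0.86
    = 129 × 5.1 × 0.8631 / 44700 × 0.86
    = 0.01092 m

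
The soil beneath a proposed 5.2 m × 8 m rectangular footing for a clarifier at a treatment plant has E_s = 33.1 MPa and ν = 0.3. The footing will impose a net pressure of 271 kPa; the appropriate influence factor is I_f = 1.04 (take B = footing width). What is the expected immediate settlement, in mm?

S_e ≈ 40.3 mm

Immediate (elastic) settlement: S_e = q·B·(1−ν²)/E_s · I_f.
E_s = 33.1 MPa = 33100 kPa.
S_e = 271 × 5.2 × (1 − 0.3²) / 33100 × 1.04
    = 271 × 5.2 × 0.91 / 33100 × 1.04
    = 0.04029 m = 40.29 mm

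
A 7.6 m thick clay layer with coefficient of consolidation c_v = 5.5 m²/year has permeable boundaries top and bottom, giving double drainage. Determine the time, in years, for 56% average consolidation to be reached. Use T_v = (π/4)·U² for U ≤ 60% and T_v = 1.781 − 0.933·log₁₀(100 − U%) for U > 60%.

Drainage path length: H_d = H/2 = 3.8 m (double drainage).
U ≤ 60%: T_v = (π/4)·U² = (π/4)×0.56² = 0.2463.
t = T_v·H_d²/c_v = 0.2463×3.8²/5.5 = 0.6466 years.

t ≈ 0.647 years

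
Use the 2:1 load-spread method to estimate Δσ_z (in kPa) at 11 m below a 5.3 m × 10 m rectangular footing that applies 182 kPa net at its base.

By the 2:1 method the load spreads at 1 horizontal : 2 vertical, so at depth z the loaded area has grown by z in each plan dimension:
Δσ = qBL/((B+z)(L+z)) = 182×5.3×10/((5.3+11)(10+11)) = 28.18 kPa

Δσ_z ≈ 28.2 kPa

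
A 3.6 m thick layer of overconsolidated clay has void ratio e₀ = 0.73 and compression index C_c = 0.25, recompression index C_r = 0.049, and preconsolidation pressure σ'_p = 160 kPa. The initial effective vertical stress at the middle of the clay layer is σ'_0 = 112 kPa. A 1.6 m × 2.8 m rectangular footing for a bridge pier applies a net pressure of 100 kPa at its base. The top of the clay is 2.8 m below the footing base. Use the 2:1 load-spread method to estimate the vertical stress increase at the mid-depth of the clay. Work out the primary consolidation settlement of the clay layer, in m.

S_c ≈ 0.0037 m

Mid-depth of clay below the footing base: z = 2.8 + 3.6/2 = 4.6 m.
Stress increase at mid-clay by the 2:1 spreading method:
Δσ = qBL/((B+z)(L+z)) = 100×1.6×2.8/((1.6+4.6)(2.8+4.6)) = 9.7646 kPa
Final effective stress: σ'_f = 112 + 9.7646 = 121.76 kPa.
σ'_f = 121.76 ≤ σ'_p = 160 kPa, so the clay remains overconsolidated and only the recompression index applies:
S_c = C_r·H/(1+e₀)·log₁₀(σ'_f/σ'_0) = 0.049×3.6/1.73×log₁₀(121.76/112)
    = 0.10196 × 0.036287 = 0.0037 m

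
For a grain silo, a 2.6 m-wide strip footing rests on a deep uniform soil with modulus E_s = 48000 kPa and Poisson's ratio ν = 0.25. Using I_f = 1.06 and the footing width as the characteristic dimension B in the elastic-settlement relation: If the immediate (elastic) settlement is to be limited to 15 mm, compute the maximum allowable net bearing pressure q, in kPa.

q ≈ 279 kPa

S_e = q·B·(1−ν²)/E_s · I_f  ⇒  q = S_e·E_s / (B·(1−ν²)·I_f).
q = 0.015 × 48000 / (2.6 × 0.9375 × 1.06) = 278.7 kPa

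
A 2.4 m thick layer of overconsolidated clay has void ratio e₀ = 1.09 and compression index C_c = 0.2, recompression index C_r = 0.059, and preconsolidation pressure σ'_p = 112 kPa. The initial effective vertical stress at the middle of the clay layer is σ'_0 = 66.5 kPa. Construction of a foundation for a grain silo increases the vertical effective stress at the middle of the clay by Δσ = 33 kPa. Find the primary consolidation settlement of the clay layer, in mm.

Final effective stress: σ'_f = 66.5 + 33 = 99.5 kPa.
σ'_f = 99.5 ≤ σ'_p = 112 kPa, so the clay remains overconsolidated and only the recompression index applies:
S_c = C_r·H/(1+e₀)·log₁₀(σ'_f/σ'_0) = 0.059×2.4/2.09×log₁₀(99.5/66.5)
    = 0.06775 × 0.175 = 0.01186 m

S_c ≈ 11.9 mm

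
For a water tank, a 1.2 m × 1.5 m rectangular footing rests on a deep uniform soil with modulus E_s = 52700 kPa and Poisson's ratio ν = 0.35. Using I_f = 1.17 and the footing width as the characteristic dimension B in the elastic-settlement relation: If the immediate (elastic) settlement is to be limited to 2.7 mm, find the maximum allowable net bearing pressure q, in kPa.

q ≈ 115 kPa

S_e = q·B·(1−ν²)/E_s · I_f  ⇒  q = S_e·E_s / (B·(1−ν²)·I_f).
q = 0.0027 × 52700 / (1.2 × 0.8775 × 1.17) = 115.5 kPa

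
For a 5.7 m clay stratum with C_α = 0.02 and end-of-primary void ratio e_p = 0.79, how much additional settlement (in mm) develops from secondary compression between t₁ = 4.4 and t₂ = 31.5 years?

Secondary compression: S_s = C_α·H/(1+e_p)·log₁₀(t₂/t₁)
S_s = 0.02×5.7/(1+0.79)×log₁₀(31.5/4.4)
    = 0.06369 × 0.8549 = 0.05444 m

S_s ≈ 54.4 mm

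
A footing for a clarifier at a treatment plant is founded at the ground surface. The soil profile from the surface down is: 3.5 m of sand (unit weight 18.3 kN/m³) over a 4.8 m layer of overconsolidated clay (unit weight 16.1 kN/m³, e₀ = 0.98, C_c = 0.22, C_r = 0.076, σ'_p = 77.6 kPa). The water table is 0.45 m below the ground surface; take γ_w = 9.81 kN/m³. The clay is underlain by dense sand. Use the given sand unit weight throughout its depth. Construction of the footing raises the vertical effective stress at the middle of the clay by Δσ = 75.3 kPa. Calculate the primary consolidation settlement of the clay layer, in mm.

S_c ≈ 146 mm

Mid-depth of clay below the ground surface: z = 3.5 + 4.8/2 = 5.9 m.
Total vertical stress at mid-clay: σ_v = 18.3×3.5 + 16.1×2.4 = 102.69 kPa.
Pore pressure: u = 9.81×(5.9 − 0.45) = 53.465 kPa.
Initial effective stress: σ'_0 = σ_v − u = 102.69 − 53.465 = 49.225 kPa.
Final effective stress: σ'_f = 49.225 + 75.3 = 124.53 kPa.
σ'_f = 124.53 > σ'_p = 77.6 kPa, so the stress path crosses the preconsolidation pressure — recompression up to σ'_p, then virgin compression beyond:
S_c = H/(1+e₀)·[C_r·log₁₀(σ'_p/σ'_0) + C_c·log₁₀(σ'_f/σ'_p)]
    = 4.8/1.98 × [0.076×log₁₀(77.6/49.225) + 0.22×log₁₀(124.53/77.6)]
    = 2.4242 × [0.015023 + 0.045191] = 0.146 m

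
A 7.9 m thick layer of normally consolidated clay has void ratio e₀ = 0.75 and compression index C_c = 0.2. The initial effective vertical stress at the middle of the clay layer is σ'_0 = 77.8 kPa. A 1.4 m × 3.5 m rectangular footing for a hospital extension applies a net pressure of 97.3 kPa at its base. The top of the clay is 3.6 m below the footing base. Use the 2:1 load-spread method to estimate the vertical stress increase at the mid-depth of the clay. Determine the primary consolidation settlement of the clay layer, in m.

S_c ≈ 0.0236 m

Mid-depth of clay below the footing base: z = 3.6 + 7.9/2 = 7.55 m.
Stress increase at mid-clay by the 2:1 spreading method:
Δσ = qBL/((B+z)(L+z)) = 97.3×1.4×3.5/((1.4+7.55)(3.5+7.55)) = 4.8208 kPa
Final effective stress: σ'_f = σ'_0 + Δσ = 77.8 + 4.8208 = 82.621 kPa.
Normally consolidated clay, so the full stress increment lies on the virgin compression line:
S_c = C_c·H/(1+e₀)·log₁₀(σ'_f/σ'_0) = 0.2×7.9/(1+0.75)×log₁₀(82.621/77.8)
    = 0.90286 × 0.026111 = 0.02357 m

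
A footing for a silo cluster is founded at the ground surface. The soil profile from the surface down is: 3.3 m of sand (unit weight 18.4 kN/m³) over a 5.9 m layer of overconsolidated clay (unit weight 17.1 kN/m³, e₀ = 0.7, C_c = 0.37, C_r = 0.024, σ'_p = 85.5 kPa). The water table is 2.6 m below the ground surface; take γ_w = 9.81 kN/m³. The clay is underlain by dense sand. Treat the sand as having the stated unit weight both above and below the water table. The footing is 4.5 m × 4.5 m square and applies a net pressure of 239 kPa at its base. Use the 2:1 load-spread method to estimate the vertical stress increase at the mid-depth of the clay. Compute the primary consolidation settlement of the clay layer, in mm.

Mid-depth of clay below the ground surface: z = 3.3 + 5.9/2 = 6.25 m.
Total vertical stress at mid-clay: σ_v = 18.4×3.3 + 17.1×2.95 = 111.16 kPa.
Pore pressure: u = 9.81×(6.25 − 2.6) = 35.806 kPa.
Initial effective stress: σ'_0 = σ_v − u = 111.16 − 35.806 = 75.354 kPa.
Stress increase at mid-clay by the 2:1 spreading method:
Δσ = qBL/((B+z)(L+z)) = 239×4.5×4.5/((4.5+6.25)(4.5+6.25)) = 41.88 kPa
Final effective stress: σ'_f = 75.354 + 41.88 = 117.23 kPa.
σ'_f = 117.23 > σ'_p = 85.5 kPa, so the stress path crosses the preconsolidation pressure — recompression up to σ'_p, then virgin compression beyond:
S_c = H/(1+e₀)·[C_r·log₁₀(σ'_p/σ'_0) + C_c·log₁₀(σ'_f/σ'_p)]
    = 5.9/1.7 × [0.024×log₁₀(85.5/75.354) + 0.37×log₁₀(117.23/85.5)]
    = 3.4706 × [0.0013166 + 0.050717] = 0.1806 m

S_c ≈ 181 mm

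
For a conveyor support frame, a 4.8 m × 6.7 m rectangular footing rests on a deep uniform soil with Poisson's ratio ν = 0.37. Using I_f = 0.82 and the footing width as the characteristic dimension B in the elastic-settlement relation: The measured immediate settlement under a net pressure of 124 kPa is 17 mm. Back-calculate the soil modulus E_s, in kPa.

E_s ≈ 24800 kPa

S_e = q·B·(1−ν²)/E_s · I_f  ⇒  E_s = q·B·(1−ν²)·I_f / S_e.
E_s = 124 × 4.8 × 0.8631 × 0.82 / 0.017 = 24780 kPa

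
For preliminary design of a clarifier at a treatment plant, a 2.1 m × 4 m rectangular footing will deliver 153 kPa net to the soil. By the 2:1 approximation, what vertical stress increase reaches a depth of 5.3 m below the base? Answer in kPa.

Δσ_z ≈ 18.7 kPa

By the 2:1 method the load spreads at 1 horizontal : 2 vertical, so at depth z the loaded area has grown by z in each plan dimension:
Δσ = qBL/((B+z)(L+z)) = 153×2.1×4/((2.1+5.3)(4+5.3)) = 18.675 kPa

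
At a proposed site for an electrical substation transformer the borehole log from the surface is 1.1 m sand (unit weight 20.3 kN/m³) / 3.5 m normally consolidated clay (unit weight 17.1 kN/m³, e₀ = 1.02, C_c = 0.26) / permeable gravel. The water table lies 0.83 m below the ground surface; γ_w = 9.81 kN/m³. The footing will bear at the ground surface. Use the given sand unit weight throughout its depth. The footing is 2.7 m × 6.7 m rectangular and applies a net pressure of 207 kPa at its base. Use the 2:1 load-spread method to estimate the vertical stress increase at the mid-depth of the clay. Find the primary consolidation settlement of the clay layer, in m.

Mid-depth of clay below the ground surface: z = 1.1 + 3.5/2 = 2.85 m.
Total vertical stress at mid-clay: σ_v = 20.3×1.1 + 17.1×1.75 = 52.255 kPa.
Pore pressure: u = 9.81×(2.85 − 0.83) = 19.816 kPa.
Initial effective stress: σ'_0 = σ_v − u = 52.255 − 19.816 = 32.439 kPa.
Stress increase at mid-clay by the 2:1 spreading method:
Δσ = qBL/((B+z)(L+z)) = 207×2.7×6.7/((2.7+2.85)(6.7+2.85)) = 70.65 kPa
Final effective stress: σ'_f = σ'_0 + Δσ = 32.439 + 70.65 = 103.09 kPa.
Normally consolidated clay, so the full stress increment lies on the virgin compression line:
S_c = C_c·H/(1+e₀)·log₁₀(σ'_f/σ'_0) = 0.26×3.5/(1+1.02)×log₁₀(103.09/32.439)
    = 0.4505 × 0.50215 = 0.2262 m

S_c ≈ 0.226 m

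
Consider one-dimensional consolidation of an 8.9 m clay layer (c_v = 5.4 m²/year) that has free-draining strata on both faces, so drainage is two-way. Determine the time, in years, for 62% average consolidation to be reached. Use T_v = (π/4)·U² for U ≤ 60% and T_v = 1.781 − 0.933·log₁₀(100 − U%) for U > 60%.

t ≈ 1.13 years

Drainage path length: H_d = H/2 = 4.45 m (double drainage).
U > 60%: T_v = 1.781 − 0.933·log₁₀(100 − 62) = 0.30706.
t = T_v·H_d²/c_v = 0.30706×4.45²/5.4 = 1.126 years.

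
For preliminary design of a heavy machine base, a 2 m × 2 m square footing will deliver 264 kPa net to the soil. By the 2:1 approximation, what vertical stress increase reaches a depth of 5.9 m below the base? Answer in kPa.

Δσ_z ≈ 16.9 kPa

By the 2:1 method the load spreads at 1 horizontal : 2 vertical, so at depth z the loaded area has grown by z in each plan dimension:
Δσ = qBL/((B+z)(L+z)) = 264×2×2/((2+5.9)(2+5.9)) = 16.92 kPa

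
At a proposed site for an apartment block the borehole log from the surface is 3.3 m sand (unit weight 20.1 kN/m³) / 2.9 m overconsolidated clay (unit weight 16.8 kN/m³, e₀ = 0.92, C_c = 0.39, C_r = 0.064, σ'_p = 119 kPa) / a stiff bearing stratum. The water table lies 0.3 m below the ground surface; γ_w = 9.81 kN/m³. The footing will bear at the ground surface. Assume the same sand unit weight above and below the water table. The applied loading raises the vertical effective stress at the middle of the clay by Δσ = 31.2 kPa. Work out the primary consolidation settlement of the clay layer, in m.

Mid-depth of clay below the ground surface: z = 3.3 + 2.9/2 = 4.75 m.
Total vertical stress at mid-clay: σ_v = 20.1×3.3 + 16.8×1.45 = 90.69 kPa.
Pore pressure: u = 9.81×(4.75 − 0.3) = 43.655 kPa.
Initial effective stress: σ'_0 = σ_v − u = 90.69 − 43.655 = 47.035 kPa.
Final effective stress: σ'_f = 47.035 + 31.2 = 78.235 kPa.
σ'_f = 78.235 ≤ σ'_p = 119 kPa, so the clay remains overconsolidated and only the recompression index applies:
S_c = C_r·H/(1+e₀)·log₁₀(σ'_f/σ'_0) = 0.064×2.9/1.92×log₁₀(78.235/47.035)
    = 0.096666 × 0.22098 = 0.02136 m

S_c ≈ 0.0214 m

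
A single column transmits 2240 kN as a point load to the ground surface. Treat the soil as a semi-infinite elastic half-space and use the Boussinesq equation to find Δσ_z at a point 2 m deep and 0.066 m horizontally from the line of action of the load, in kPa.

Δσ_z ≈ 267 kPa

Boussinesq vertical stress below a point load on an elastic half-space:
Δσ_z = 3P/(2πz²) · [1 + (r/z)²]^(−5/2)
r/z = 0.066/2 = 0.033; [1+(r/z)²]^(−5/2) = 0.99728.
Δσ_z = 3×2240/(2π×2²) × 0.99728 = 267.38 × 0.99728 = 266.7 kPa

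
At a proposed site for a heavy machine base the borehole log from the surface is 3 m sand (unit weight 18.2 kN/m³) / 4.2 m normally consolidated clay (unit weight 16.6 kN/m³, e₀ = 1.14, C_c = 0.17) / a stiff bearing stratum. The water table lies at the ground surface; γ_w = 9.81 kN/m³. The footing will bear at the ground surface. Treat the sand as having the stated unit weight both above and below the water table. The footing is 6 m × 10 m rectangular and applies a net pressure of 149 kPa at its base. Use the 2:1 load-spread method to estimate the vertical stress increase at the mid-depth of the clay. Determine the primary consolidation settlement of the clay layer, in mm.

S_c ≈ 124 mm

Mid-depth of clay below the ground surface: z = 3 + 4.2/2 = 5.1 m.
Total vertical stress at mid-clay: σ_v = 18.2×3 + 16.6×2.1 = 89.46 kPa.
Pore pressure: u = 9.81×(5.1 − 0) = 50.031 kPa.
Initial effective stress: σ'_0 = σ_v − u = 89.46 − 50.031 = 39.429 kPa.
Stress increase at mid-clay by the 2:1 spreading method:
Δσ = qBL/((B+z)(L+z)) = 149×6×10/((6+5.1)(10+5.1)) = 53.338 kPa
Final effective stress: σ'_f = σ'_0 + Δσ = 39.429 + 53.338 = 92.767 kPa.
Normally consolidated clay, so the full stress increment lies on the virgin compression line:
S_c = C_c·H/(1+e₀)·log₁₀(σ'_f/σ'_0) = 0.17×4.2/(1+1.14)×log₁₀(92.767/39.429)
    = 0.33364 × 0.37158 = 0.124 m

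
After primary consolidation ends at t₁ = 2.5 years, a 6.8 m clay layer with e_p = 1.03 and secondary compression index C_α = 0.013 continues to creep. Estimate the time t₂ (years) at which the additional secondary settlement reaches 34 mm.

t₂ ≈ 15.1 years

S_s = C_α·H/(1+e_p)·log₁₀(t₂/t₁) ⇒ log₁₀(t₂/t₁) = S_s·(1+e_p)/(C_α·H).
log₁₀(t₂/t₁) = 0.034 × (1+1.03) / (0.013×6.8) = 0.7808
t₂ = t₁ × 10^0.7808 = 2.5 × 6.036 = 15.09 years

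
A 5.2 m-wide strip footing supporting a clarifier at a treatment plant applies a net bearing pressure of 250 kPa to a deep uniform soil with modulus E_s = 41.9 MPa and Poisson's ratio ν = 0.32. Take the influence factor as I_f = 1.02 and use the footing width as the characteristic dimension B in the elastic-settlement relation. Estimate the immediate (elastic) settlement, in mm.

Immediate (elastic) settlement: S_e = q·B·(1−ν²)/E_s · I_f.
E_s = 41.9 MPa = 41900 kPa.
S_e = 250 × 5.2 × (1 − 0.32²) / 41900 × 1.02
    = 250 × 5.2 × 0.8976 / 41900 × 1.02
    = 0.02841 m = 28.41 mm

S_e ≈ 28.4 mm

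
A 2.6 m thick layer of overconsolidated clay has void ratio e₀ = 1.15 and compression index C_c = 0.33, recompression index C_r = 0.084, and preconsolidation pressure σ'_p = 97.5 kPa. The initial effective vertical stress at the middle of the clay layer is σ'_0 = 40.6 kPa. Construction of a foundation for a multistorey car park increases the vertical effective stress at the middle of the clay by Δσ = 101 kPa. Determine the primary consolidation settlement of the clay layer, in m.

Final effective stress: σ'_f = 40.6 + 101 = 141.6 kPa.
σ'_f = 141.6 > σ'_p = 97.5 kPa, so the stress path crosses the preconsolidation pressure — recompression up to σ'_p, then virgin compression beyond:
S_c = H/(1+e₀)·[C_r·log₁₀(σ'_p/σ'_0) + C_c·log₁₀(σ'_f/σ'_p)]
    = 2.6/2.15 × [0.084×log₁₀(97.5/40.6) + 0.33×log₁₀(141.6/97.5)]
    = 1.2093 × [0.03196 + 0.053479] = 0.1033 m

S_c ≈ 0.103 m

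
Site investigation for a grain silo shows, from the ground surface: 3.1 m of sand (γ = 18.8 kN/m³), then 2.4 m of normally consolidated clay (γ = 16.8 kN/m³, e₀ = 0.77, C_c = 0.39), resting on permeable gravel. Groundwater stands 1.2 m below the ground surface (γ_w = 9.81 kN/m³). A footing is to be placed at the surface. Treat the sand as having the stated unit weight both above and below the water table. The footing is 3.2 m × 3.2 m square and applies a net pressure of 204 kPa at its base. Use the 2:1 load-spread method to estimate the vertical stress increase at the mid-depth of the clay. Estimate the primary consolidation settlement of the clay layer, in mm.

S_c ≈ 132 mm

Mid-depth of clay below the ground surface: z = 3.1 + 2.4/2 = 4.3 m.
Total vertical stress at mid-clay: σ_v = 18.8×3.1 + 16.8×1.2 = 78.44 kPa.
Pore pressure: u = 9.81×(4.3 − 1.2) = 30.411 kPa.
Initial effective stress: σ'_0 = σ_v − u = 78.44 − 30.411 = 48.029 kPa.
Stress increase at mid-clay by the 2:1 spreading method:
Δσ = qBL/((B+z)(L+z)) = 204×3.2×3.2/((3.2+4.3)(3.2+4.3)) = 37.137 kPa
Final effective stress: σ'_f = σ'_0 + Δσ = 48.029 + 37.137 = 85.166 kPa.
Normally consolidated clay, so the full stress increment lies on the virgin compression line:
S_c = C_c·H/(1+e₀)·log₁₀(σ'_f/σ'_0) = 0.39×2.4/(1+0.77)×log₁₀(85.166/48.029)
    = 0.52881 × 0.24876 = 0.1315 m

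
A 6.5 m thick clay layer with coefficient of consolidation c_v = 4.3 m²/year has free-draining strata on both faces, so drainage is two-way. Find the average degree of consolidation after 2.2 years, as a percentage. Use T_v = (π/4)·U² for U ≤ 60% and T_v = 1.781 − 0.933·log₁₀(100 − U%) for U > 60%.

U ≈ 91.1 %

Drainage path length: H_d = H/2 = 3.25 m (double drainage).
T_v = c_v·t/H_d² = 4.3×2.2/3.25² = 0.89562.
T_v = 0.89562 corresponds to the U > 60% branch:
U = 1 − 10^((1.781 − T_v)/0.933)/100 = 0.9111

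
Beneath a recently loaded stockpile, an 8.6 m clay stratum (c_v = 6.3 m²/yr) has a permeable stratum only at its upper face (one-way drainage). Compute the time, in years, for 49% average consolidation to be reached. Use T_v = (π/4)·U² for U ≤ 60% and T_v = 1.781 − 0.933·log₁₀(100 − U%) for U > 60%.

Drainage path length: H_d = H = 8.6 m (single drainage).
U ≤ 60%: T_v = (π/4)·U² = (π/4)×0.49² = 0.18857.
t = T_v·H_d²/c_v = 0.18857×8.6²/6.3 = 2.214 years.

t ≈ 2.21 years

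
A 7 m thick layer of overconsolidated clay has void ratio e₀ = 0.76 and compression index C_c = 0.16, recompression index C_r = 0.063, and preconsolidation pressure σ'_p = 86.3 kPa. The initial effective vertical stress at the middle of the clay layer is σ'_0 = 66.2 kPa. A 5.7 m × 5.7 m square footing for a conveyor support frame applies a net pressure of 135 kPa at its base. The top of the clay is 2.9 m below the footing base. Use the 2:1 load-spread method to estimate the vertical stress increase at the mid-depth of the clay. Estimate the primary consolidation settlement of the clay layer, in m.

S_c ≈ 0.0587 m

Mid-depth of clay below the footing base: z = 2.9 + 7/2 = 6.4 m.
Stress increase at mid-clay by the 2:1 spreading method:
Δσ = qBL/((B+z)(L+z)) = 135×5.7×5.7/((5.7+6.4)(5.7+6.4)) = 29.958 kPa
Final effective stress: σ'_f = 66.2 + 29.958 = 96.158 kPa.
σ'_f = 96.158 > σ'_p = 86.3 kPa, so the stress path crosses the preconsolidation pressure — recompression up to σ'_p, then virgin compression beyond:
S_c = H/(1+e₀)·[C_r·log₁₀(σ'_p/σ'_0) + C_c·log₁₀(σ'_f/σ'_p)]
    = 7/1.76 × [0.063×log₁₀(86.3/66.2) + 0.16×log₁₀(96.158/86.3)]
    = 3.9773 × [0.0072546 + 0.0075159] = 0.05875 m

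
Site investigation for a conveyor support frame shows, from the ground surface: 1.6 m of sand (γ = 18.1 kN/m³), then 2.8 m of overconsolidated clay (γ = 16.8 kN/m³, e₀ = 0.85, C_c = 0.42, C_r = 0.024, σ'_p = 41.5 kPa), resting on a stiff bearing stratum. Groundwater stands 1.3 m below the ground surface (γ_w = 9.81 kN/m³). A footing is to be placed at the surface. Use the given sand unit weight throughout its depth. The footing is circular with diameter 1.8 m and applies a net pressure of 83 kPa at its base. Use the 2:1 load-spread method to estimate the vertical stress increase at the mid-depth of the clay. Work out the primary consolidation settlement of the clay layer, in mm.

S_c ≈ 39.5 mm

Mid-depth of clay below the ground surface: z = 1.6 + 2.8/2 = 3 m.
Total vertical stress at mid-clay: σ_v = 18.1×1.6 + 16.8×1.4 = 52.48 kPa.
Pore pressure: u = 9.81×(3 − 1.3) = 16.677 kPa.
Initial effective stress: σ'_0 = σ_v − u = 52.48 − 16.677 = 35.803 kPa.
Stress increase at mid-clay by the 2:1 spreading method:
Δσ ≈ qD²/(D+z)² = 83×1.8²/(1.8+3)² = 11.672 kPa
Final effective stress: σ'_f = 35.803 + 11.672 = 47.475 kPa.
σ'_f = 47.475 > σ'_p = 41.5 kPa, so the stress path crosses the preconsolidation pressure — recompression up to σ'_p, then virgin compression beyond:
S_c = H/(1+e₀)·[C_r·log₁₀(σ'_p/σ'_0) + C_c·log₁₀(σ'_f/σ'_p)]
    = 2.8/1.85 × [0.024×log₁₀(41.5/35.803) + 0.42×log₁₀(47.475/41.5)]
    = 1.5135 × [0.0015391 + 0.024535] = 0.03946 m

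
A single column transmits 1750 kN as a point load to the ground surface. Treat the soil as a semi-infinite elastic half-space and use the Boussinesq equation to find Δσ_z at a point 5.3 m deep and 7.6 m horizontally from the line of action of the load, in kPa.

Δσ_z ≈ 1.82 kPa

Boussinesq vertical stress below a point load on an elastic half-space:
Δσ_z = 3P/(2πz²) · [1 + (r/z)²]^(−5/2)
r/z = 7.6/5.3 = 1.434; [1+(r/z)²]^(−5/2) = 0.061239.
Δσ_z = 3×1750/(2π×5.3²) × 0.061239 = 29.746 × 0.061239 = 1.822 kPa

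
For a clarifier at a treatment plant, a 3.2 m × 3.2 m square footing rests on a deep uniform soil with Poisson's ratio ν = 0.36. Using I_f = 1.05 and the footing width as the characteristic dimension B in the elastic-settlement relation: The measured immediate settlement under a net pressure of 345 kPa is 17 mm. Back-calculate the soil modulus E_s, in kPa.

E_s ≈ 59400 kPa

S_e = q·B·(1−ν²)/E_s · I_f  ⇒  E_s = q·B·(1−ν²)·I_f / S_e.
E_s = 345 × 3.2 × 0.8704 × 1.05 / 0.017 = 59350 kPa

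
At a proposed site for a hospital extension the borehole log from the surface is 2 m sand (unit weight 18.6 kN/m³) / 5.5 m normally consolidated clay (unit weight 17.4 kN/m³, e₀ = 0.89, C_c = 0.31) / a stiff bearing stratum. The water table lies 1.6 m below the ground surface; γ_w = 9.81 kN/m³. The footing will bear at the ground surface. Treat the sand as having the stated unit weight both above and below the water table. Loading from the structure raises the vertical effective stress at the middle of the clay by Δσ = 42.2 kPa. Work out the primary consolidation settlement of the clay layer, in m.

Mid-depth of clay below the ground surface: z = 2 + 5.5/2 = 4.75 m.
Total vertical stress at mid-clay: σ_v = 18.6×2 + 17.4×2.75 = 85.05 kPa.
Pore pressure: u = 9.81×(4.75 − 1.6) = 30.902 kPa.
Initial effective stress: σ'_0 = σ_v − u = 85.05 − 30.902 = 54.148 kPa.
Final effective stress: σ'_f = σ'_0 + Δσ = 54.148 + 42.2 = 96.348 kPa.
Normally consolidated clay, so the full stress increment lies on the virgin compression line:
S_c = C_c·H/(1+e₀)·log₁₀(σ'_f/σ'_0) = 0.31×5.5/(1+0.89)×log₁₀(96.348/54.148)
    = 0.90212 × 0.25026 = 0.2258 m

S_c ≈ 0.226 m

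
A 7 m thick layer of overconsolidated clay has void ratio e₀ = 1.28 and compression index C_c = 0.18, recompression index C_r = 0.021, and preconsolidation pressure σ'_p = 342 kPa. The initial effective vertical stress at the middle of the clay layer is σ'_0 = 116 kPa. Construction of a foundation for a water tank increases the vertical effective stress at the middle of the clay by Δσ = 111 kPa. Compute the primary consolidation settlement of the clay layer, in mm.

S_c ≈ 18.8 mm

Final effective stress: σ'_f = 116 + 111 = 227 kPa.
σ'_f = 227 ≤ σ'_p = 342 kPa, so the clay remains overconsolidated and only the recompression index applies:
S_c = C_r·H/(1+e₀)·log₁₀(σ'_f/σ'_0) = 0.021×7/2.28×log₁₀(227/116)
    = 0.064474 × 0.29157 = 0.0188 m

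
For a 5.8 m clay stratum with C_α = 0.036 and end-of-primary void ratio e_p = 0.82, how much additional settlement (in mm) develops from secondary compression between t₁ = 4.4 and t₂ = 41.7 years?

Secondary compression: S_s = C_α·H/(1+e_p)·log₁₀(t₂/t₁)
S_s = 0.036×5.8/(1+0.82)×log₁₀(41.7/4.4)
    = 0.1147 × 0.9767 = 0.1121 m

S_s ≈ 112 mm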